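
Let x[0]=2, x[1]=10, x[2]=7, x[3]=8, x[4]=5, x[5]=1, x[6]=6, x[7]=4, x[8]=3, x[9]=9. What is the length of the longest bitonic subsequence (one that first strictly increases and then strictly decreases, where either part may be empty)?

6

inc[i] = longest strictly increasing subsequence ending at i; dec[i] = longest strictly decreasing subsequence starting at i:
i:      0  1  2  3  4  5  6  7  8  9
x[i]:   2 10  7  8  5  1  6  4  3  9
inc:    1  2  2  3  2  1  3  2  2  4
dec:    2  5  4  4  3  1  3  2  1  1
Best peak at i=1 (value 10): inc=2, dec=5, length 2+5−1 = 6.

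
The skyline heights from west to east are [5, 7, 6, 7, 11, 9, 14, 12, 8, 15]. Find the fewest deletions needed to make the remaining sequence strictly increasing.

Fewest deletions = n − (longest strictly increasing subsequence).
i:      1  2  3  4  5  6  7  8  9 10
a[i]:   5  7  6  7 11  9 14 12  8 15
dp:     1  2  2  3  4  4  5  5  4  6
max dp = 6, so deletions = 10 − 6 = 4.

4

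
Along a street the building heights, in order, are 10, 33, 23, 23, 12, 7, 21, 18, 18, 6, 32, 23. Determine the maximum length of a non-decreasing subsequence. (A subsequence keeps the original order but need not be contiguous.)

Track the smallest tail for each achievable length (allowing ties):
10 → extends → [10]
33 → extends → [10, 33]
23 → replaces 33 → [10, 23]
23 → extends → [10, 23, 23]
12 → replaces 23 → [10, 12, 23]
7 → replaces 10 → [7, 12, 23]
21 → replaces 23 → [7, 12, 21]
18 → replaces 21 → [7, 12, 18]
18 → extends → [7, 12, 18, 18]
6 → replaces 7 → [6, 12, 18, 18]
32 → extends → [6, 12, 18, 18, 32]
23 → replaces 32 → [6, 12, 18, 18, 23]
Five tails, so the longest non-decreasing subsequence has length 5 (e.g. 10, 12, 18, 18, 32).

5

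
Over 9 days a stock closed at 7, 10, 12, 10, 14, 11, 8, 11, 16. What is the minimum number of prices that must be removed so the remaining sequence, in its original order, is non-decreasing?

3

Fewest deletions = n − (longest non-decreasing subsequence).
i:      1  2  3  4  5  6  7  8  9
a[i]:   7 10 12 10 14 11  8 11 16
dp:     1  2  3  3  4  4  2  5  6
max dp = 6, so deletions = 9 − 6 = 3.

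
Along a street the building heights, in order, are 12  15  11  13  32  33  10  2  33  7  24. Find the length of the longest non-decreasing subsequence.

Track the smallest tail for each achievable length (allowing ties):
12 → extends → [12]
15 → extends → [12, 15]
11 → replaces 12 → [11, 15]
13 → replaces 15 → [11, 13]
32 → extends → [11, 13, 32]
33 → extends → [11, 13, 32, 33]
10 → replaces 11 → [10, 13, 32, 33]
2 → replaces 10 → [2, 13, 32, 33]
33 → extends → [2, 13, 32, 33, 33]
7 → replaces 13 → [2, 7, 32, 33, 33]
24 → replaces 32 → [2, 7, 24, 33, 33]
Five tails, so the longest non-decreasing subsequence has length 5 (e.g. 12, 15, 32, 33, 33).

5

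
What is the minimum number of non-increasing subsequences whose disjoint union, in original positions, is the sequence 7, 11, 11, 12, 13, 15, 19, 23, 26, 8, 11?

8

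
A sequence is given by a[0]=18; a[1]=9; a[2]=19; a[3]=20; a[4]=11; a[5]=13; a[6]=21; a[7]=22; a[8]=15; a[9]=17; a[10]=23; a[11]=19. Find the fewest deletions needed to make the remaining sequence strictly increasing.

6

Fewest deletions = n − (longest strictly increasing subsequence).
i:      0  1  2  3  4  5  6  7  8  9 10 11
a[i]:  18  9 19 20 11 13 21 22 15 17 23 19
dp:     1  1  2  3  2  3  4  5  4  5  6  6
max dp = 6, so deletions = 12 − 6 = 6.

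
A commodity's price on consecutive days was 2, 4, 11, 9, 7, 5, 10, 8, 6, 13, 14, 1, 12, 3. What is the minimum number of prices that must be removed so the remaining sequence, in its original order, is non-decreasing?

8

Fewest deletions = n − (longest non-decreasing subsequence).
i:      1  2  3  4  5  6  7  8  9 10 11 12 13 14
a[i]:   2  4 11  9  7  5 10  8  6 13 14  1 12  3
dp:     1  2  3  3  3  3  4  4  4  5  6  1  5  2
max dp = 6, so deletions = 14 − 6 = 8.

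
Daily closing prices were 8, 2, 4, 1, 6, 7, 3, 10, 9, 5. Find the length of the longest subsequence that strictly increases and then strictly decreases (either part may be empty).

7

inc[i] = longest strictly increasing subsequence ending at i; dec[i] = longest strictly decreasing subsequence starting at i:
i:      1  2  3  4  5  6  7  8  9 10
a[i]:   8  2  4  1  6  7  3 10  9  5
inc:    1  1  2  1  3  4  2  5  5  3
dec:    3  2  2  1  2  2  1  3  2  1
Best peak at i=8 (value 10): inc=5, dec=3, length 5+3−1 = 7.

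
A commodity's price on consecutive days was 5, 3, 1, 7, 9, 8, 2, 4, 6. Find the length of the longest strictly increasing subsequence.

Let dp[i] be the length of the longest such subsequence ending at index i:
i:     1 2 3 4 5 6 7 8 9
a[i]:  5 3 1 7 9 8 2 4 6
dp:    1 1 1 2 3 3 2 3 4
Maximum dp value is 4.

4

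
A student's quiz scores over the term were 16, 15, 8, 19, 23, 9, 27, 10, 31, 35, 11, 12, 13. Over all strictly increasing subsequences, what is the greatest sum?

Let S[i] be the best sum of a strictly increasing subsequence ending at i:
i:       1   2   3   4   5   6   7   8   9  10  11  12  13
a[i]:   16  15   8  19  23   9  27  10  31  35  11  12  13
S:      16  15   8  35  58  17  85  27 116 151  38  50  63
Maximum is 151 (e.g. 16 + 19 + 23 + 27 + 31 + 35).

151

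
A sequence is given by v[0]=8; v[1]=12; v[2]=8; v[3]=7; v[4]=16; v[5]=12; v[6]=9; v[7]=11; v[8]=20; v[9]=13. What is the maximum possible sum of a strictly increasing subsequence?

56

Let S[i] be the best sum of a strictly increasing subsequence ending at i:
i:      0  1  2  3  4  5  6  7  8  9
v[i]:   8 12  8  7 16 12  9 11 20 13
S:      8 20  8  7 36 20 17 28 56 41
Maximum is 56 (e.g. 8 + 12 + 16 + 20).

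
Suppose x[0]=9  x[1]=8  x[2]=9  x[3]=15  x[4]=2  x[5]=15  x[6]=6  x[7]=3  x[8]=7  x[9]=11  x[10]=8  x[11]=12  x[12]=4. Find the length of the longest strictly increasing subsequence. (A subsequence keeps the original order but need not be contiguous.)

5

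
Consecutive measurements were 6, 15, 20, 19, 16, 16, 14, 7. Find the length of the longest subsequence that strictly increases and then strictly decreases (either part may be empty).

7

inc[i] = longest strictly increasing subsequence ending at i; dec[i] = longest strictly decreasing subsequence starting at i:
i:      1  2  3  4  5  6  7  8
a[i]:   6 15 20 19 16 16 14  7
inc:    1  2  3  3  3  3  2  2
dec:    1  3  5  4  3  3  2  1
Best peak at i=3 (value 20): inc=3, dec=5, length 3+5−1 = 7.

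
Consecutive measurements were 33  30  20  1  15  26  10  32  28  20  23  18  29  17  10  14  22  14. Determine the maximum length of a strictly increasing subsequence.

5

Track the smallest tail for each achievable length (strict):
33 → extends → [33]
30 → replaces 33 → [30]
20 → replaces 30 → [20]
1 → replaces 20 → [1]
15 → extends → [1, 15]
26 → extends → [1, 15, 26]
10 → replaces 15 → [1, 10, 26]
32 → extends → [1, 10, 26, 32]
28 → replaces 32 → [1, 10, 26, 28]
20 → replaces 26 → [1, 10, 20, 28]
23 → replaces 28 → [1, 10, 20, 23]
18 → replaces 20 → [1, 10, 18, 23]
29 → extends → [1, 10, 18, 23, 29]
17 → replaces 18 → [1, 10, 17, 23, 29]
10 → already a tail → [1, 10, 17, 23, 29]
14 → replaces 17 → [1, 10, 14, 23, 29]
22 → replaces 23 → [1, 10, 14, 22, 29]
14 → already a tail → [1, 10, 14, 22, 29]
Five tails, so the longest strictly increasing subsequence has length 5 (e.g. 1, 15, 26, 28, 29).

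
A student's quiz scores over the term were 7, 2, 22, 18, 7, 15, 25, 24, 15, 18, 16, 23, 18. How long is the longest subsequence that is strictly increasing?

Track the smallest tail for each achievable length (strict):
7 → extends → [7]
2 → replaces 7 → [2]
22 → extends → [2, 22]
18 → replaces 22 → [2, 18]
7 → replaces 18 → [2, 7]
15 → extends → [2, 7, 15]
25 → extends → [2, 7, 15, 25]
24 → replaces 25 → [2, 7, 15, 24]
15 → already a tail → [2, 7, 15, 24]
18 → replaces 24 → [2, 7, 15, 18]
16 → replaces 18 → [2, 7, 15, 16]
23 → extends → [2, 7, 15, 16, 23]
18 → replaces 23 → [2, 7, 15, 16, 18]
Five tails, so the longest strictly increasing subsequence has length 5 (e.g. 2, 7, 15, 18, 23).

5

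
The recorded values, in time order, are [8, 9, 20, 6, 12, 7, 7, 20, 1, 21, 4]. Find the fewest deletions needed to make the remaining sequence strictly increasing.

Fewest deletions = n − (longest strictly increasing subsequence).
Patience tails:
8 → extends → [8]
9 → extends → [8, 9]
20 → extends → [8, 9, 20]
6 → replaces 8 → [6, 9, 20]
12 → replaces 20 → [6, 9, 12]
7 → replaces 9 → [6, 7, 12]
7 → already a tail → [6, 7, 12]
20 → extends → [6, 7, 12, 20]
1 → replaces 6 → [1, 7, 12, 20]
21 → extends → [1, 7, 12, 20, 21]
4 → replaces 7 → [1, 4, 12, 20, 21]
Longest strictly increasing subsequence has length 5, so deletions = 11 − 5 = 6.

6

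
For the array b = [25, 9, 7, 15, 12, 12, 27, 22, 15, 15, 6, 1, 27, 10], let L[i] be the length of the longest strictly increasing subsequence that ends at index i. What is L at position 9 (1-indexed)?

dp[i] = 1 + max{dp[j] : j<i, b[j]<b[i]} (or 1 if no such j):
i:      1  2  3  4  5  6  7  8  9 10 11 12 13 14
b[i]:  25  9  7 15 12 12 27 22 15 15  6  1 27 10
dp:     1  1  1  2  2  2  3  3  3  3  1  1  4  2
At index 9 the value is 3.

3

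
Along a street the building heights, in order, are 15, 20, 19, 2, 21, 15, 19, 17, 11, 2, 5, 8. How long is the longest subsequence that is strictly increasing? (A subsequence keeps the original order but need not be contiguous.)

Track the smallest tail for each achievable length (strict):
15 → extends → [15]
20 → extends → [15, 20]
19 → replaces 20 → [15, 19]
2 → replaces 15 → [2, 19]
21 → extends → [2, 19, 21]
15 → replaces 19 → [2, 15, 21]
19 → replaces 21 → [2, 15, 19]
17 → replaces 19 → [2, 15, 17]
11 → replaces 15 → [2, 11, 17]
2 → already a tail → [2, 11, 17]
5 → replaces 11 → [2, 5, 17]
8 → replaces 17 → [2, 5, 8]
Three tails, so the longest strictly increasing subsequence has length 3 (e.g. 15, 20, 21).

3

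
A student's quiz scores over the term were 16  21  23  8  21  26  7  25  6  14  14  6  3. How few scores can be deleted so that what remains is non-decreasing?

Fewest deletions = n − (longest non-decreasing subsequence).
i:      1  2  3  4  5  6  7  8  9 10 11 12 13
a[i]:  16 21 23  8 21 26  7 25  6 14 14  6  3
dp:     1  2  3  1  3  4  1  4  1  2  3  2  1
max dp = 4, so deletions = 13 − 4 = 9.

9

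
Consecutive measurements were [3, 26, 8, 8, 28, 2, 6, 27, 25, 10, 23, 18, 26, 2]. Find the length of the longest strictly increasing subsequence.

5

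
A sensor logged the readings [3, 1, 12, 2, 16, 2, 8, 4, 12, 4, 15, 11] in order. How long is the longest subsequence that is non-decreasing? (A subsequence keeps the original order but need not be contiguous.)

Let dp[i] be the length of the longest such subsequence ending at index i:
i:      1  2  3  4  5  6  7  8  9 10 11 12
a[i]:   3  1 12  2 16  2  8  4 12  4 15 11
dp:     1  1  2  2  3  3  4  4  5  5  6  6
Maximum dp value is 6.

6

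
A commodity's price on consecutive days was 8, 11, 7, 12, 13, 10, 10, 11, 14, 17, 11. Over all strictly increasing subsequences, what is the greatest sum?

75

Let S[i] be the best sum of a strictly increasing subsequence ending at i:
i:      1  2  3  4  5  6  7  8  9 10 11
a[i]:   8 11  7 12 13 10 10 11 14 17 11
S:      8 19  7 31 44 18 18 29 58 75 29
Maximum is 75 (e.g. 8 + 11 + 12 + 13 + 14 + 17).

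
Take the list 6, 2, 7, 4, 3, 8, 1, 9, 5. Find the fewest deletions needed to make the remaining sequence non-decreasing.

Fewest deletions = n − (longest non-decreasing subsequence).
i:     1 2 3 4 5 6 7 8 9
a[i]:  6 2 7 4 3 8 1 9 5
dp:    1 1 2 2 2 3 1 4 3
max dp = 4, so deletions = 9 − 4 = 5.

5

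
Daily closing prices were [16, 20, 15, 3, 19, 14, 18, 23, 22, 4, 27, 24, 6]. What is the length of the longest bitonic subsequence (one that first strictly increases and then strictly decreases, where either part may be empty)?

inc[i] = longest strictly increasing subsequence ending at i; dec[i] = longest strictly decreasing subsequence starting at i:
i:      1  2  3  4  5  6  7  8  9 10 11 12 13
a[i]:  16 20 15  3 19 14 18 23 22  4 27 24  6
inc:    1  2  1  1  2  2  3  4  4  2  5  5  3
dec:    4  4  3  1  3  2  2  3  2  1  3  2  1
Best peak at i=11 (value 27): inc=5, dec=3, length 5+3−1 = 7.

7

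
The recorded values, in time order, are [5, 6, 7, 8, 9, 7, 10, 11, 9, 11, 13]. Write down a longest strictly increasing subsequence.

Patience tails give the LIS length; then backtrack through the dp parents:
5 → extends → [5]
6 → extends → [5, 6]
7 → extends → [5, 6, 7]
8 → extends → [5, 6, 7, 8]
9 → extends → [5, 6, 7, 8, 9]
7 → already a tail → [5, 6, 7, 8, 9]
10 → extends → [5, 6, 7, 8, 9, 10]
11 → extends → [5, 6, 7, 8, 9, 10, 11]
9 → already a tail → [5, 6, 7, 8, 9, 10, 11]
11 → already a tail → [5, 6, 7, 8, 9, 10, 11]
13 → extends → [5, 6, 7, 8, 9, 10, 11, 13]
Length 8; one witness is 5, 6, 7, 8, 9, 10, 11, 13.

5, 6, 7, 8, 9, 10, 11, 13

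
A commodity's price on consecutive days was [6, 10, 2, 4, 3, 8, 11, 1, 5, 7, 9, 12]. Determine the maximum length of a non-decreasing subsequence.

Track the smallest tail for each achievable length (allowing ties):
6 → extends → [6]
10 → extends → [6, 10]
2 → replaces 6 → [2, 10]
4 → replaces 10 → [2, 4]
3 → replaces 4 → [2, 3]
8 → extends → [2, 3, 8]
11 → extends → [2, 3, 8, 11]
1 → replaces 2 → [1, 3, 8, 11]
5 → replaces 8 → [1, 3, 5, 11]
7 → replaces 11 → [1, 3, 5, 7]
9 → extends → [1, 3, 5, 7, 9]
12 → extends → [1, 3, 5, 7, 9, 12]
Six tails, so the longest non-decreasing subsequence has length 6 (e.g. 2, 4, 5, 7, 9, 12).

6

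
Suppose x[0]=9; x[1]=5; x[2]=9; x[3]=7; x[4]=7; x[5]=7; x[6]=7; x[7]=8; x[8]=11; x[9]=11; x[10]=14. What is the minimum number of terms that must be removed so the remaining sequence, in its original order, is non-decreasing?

Fewest deletions = n − (longest non-decreasing subsequence).
Patience tails:
9 → extends → [9]
5 → replaces 9 → [5]
9 → extends → [5, 9]
7 → replaces 9 → [5, 7]
7 → extends → [5, 7, 7]
7 → extends → [5, 7, 7, 7]
7 → extends → [5, 7, 7, 7, 7]
8 → extends → [5, 7, 7, 7, 7, 8]
11 → extends → [5, 7, 7, 7, 7, 8, 11]
11 → extends → [5, 7, 7, 7, 7, 8, 11, 11]
14 → extends → [5, 7, 7, 7, 7, 8, 11, 11, 14]
Longest non-decreasing subsequence has length 9, so deletions = 11 − 9 = 2.

2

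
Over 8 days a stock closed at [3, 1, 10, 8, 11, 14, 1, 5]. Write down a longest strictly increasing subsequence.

3, 10, 11, 14

Patience tails give the LIS length; then backtrack through the dp parents:
3 → extends → [3]
1 → replaces 3 → [1]
10 → extends → [1, 10]
8 → replaces 10 → [1, 8]
11 → extends → [1, 8, 11]
14 → extends → [1, 8, 11, 14]
1 → already a tail → [1, 8, 11, 14]
5 → replaces 8 → [1, 5, 11, 14]
Length 4; one witness is 3, 10, 11, 14.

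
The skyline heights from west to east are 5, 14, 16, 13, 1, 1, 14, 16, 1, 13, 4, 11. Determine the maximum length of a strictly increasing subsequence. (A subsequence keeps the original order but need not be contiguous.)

Let dp[i] be the length of the longest such subsequence ending at index i:
i:      1  2  3  4  5  6  7  8  9 10 11 12
a[i]:   5 14 16 13  1  1 14 16  1 13  4 11
dp:     1  2  3  2  1  1  3  4  1  2  2  3
Maximum dp value is 4.

4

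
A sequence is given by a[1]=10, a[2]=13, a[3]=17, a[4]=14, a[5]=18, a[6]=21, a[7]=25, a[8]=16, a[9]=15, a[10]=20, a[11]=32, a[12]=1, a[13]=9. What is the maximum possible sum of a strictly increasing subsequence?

136

Let S[i] be the best sum of a strictly increasing subsequence ending at i:
i:       1   2   3   4   5   6   7   8   9  10  11  12  13
a[i]:   10  13  17  14  18  21  25  16  15  20  32   1   9
S:      10  23  40  37  58  79 104  53  52  78 136   1  10
Maximum is 136 (e.g. 10 + 13 + 17 + 18 + 21 + 25 + 32).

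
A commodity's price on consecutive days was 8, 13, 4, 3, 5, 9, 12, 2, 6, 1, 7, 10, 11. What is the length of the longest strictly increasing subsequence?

6

Track the smallest tail for each achievable length (strict):
8 → extends → [8]
13 → extends → [8, 13]
4 → replaces 8 → [4, 13]
3 → replaces 4 → [3, 13]
5 → replaces 13 → [3, 5]
9 → extends → [3, 5, 9]
12 → extends → [3, 5, 9, 12]
2 → replaces 3 → [2, 5, 9, 12]
6 → replaces 9 → [2, 5, 6, 12]
1 → replaces 2 → [1, 5, 6, 12]
7 → replaces 12 → [1, 5, 6, 7]
10 → extends → [1, 5, 6, 7, 10]
11 → extends → [1, 5, 6, 7, 10, 11]
Six tails, so the longest strictly increasing subsequence has length 6 (e.g. 4, 5, 6, 7, 10, 11).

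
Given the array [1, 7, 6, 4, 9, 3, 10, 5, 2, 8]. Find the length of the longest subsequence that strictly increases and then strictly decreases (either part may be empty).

inc[i] = longest strictly increasing subsequence ending at i; dec[i] = longest strictly decreasing subsequence starting at i:
i:      1  2  3  4  5  6  7  8  9 10
a[i]:   1  7  6  4  9  3 10  5  2  8
inc:    1  2  2  2  3  2  4  3  2  4
dec:    1  5  4  3  3  2  3  2  1  1
Best peak at i=2 (value 7): inc=2, dec=5, length 2+5−1 = 6.

6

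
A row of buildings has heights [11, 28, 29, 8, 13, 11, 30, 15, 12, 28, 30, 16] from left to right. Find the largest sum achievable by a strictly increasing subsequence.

98

Let S[i] be the best sum of a strictly increasing subsequence ending at i:
i:      1  2  3  4  5  6  7  8  9 10 11 12
a[i]:  11 28 29  8 13 11 30 15 12 28 30 16
S:     11 39 68  8 24 19 98 39 31 67 98 55
Maximum is 98 (e.g. 11 + 28 + 29 + 30).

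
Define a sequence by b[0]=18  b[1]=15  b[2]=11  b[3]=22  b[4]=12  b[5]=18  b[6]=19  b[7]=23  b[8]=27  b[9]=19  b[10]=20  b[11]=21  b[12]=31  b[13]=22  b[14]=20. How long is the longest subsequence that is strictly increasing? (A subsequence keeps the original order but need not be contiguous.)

7

Let dp[i] be the length of the longest such subsequence ending at index i:
i:      0  1  2  3  4  5  6  7  8  9 10 11 12 13 14
b[i]:  18 15 11 22 12 18 19 23 27 19 20 21 31 22 20
dp:     1  1  1  2  2  3  4  5  6  4  5  6  7  7  5
Maximum dp value is 7.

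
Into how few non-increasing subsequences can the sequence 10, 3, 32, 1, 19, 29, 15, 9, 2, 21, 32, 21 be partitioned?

4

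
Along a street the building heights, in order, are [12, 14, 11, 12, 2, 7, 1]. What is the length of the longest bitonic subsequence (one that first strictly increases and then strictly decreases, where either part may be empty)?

5

inc[i] = longest strictly increasing subsequence ending at i; dec[i] = longest strictly decreasing subsequence starting at i:
i:      1  2  3  4  5  6  7
a[i]:  12 14 11 12  2  7  1
inc:    1  2  1  2  1  2  1
dec:    4  4  3  3  2  2  1
Best peak at i=2 (value 14): inc=2, dec=4, length 2+4−1 = 5.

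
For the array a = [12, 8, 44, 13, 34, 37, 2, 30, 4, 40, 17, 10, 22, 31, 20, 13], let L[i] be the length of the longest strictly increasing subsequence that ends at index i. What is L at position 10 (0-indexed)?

dp[i] = 1 + max{dp[j] : j<i, a[j]<a[i]} (or 1 if no such j):
i:      0  1  2  3  4  5  6  7  8  9 10 11 12 13 14 15
a[i]:  12  8 44 13 34 37  2 30  4 40 17 10 22 31 20 13
dp:     1  1  2  2  3  4  1  3  2  5  3  3  4  5  4  4
At index 10 the value is 3.

3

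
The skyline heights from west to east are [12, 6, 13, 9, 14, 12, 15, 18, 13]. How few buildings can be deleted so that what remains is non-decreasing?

Fewest deletions = n − (longest non-decreasing subsequence).
Patience tails:
12 → extends → [12]
6 → replaces 12 → [6]
13 → extends → [6, 13]
9 → replaces 13 → [6, 9]
14 → extends → [6, 9, 14]
12 → replaces 14 → [6, 9, 12]
15 → extends → [6, 9, 12, 15]
18 → extends → [6, 9, 12, 15, 18]
13 → replaces 15 → [6, 9, 12, 13, 18]
Longest non-decreasing subsequence has length 5, so deletions = 9 − 5 = 4.

4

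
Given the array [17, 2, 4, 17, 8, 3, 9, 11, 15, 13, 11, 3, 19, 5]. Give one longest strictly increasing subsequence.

2, 4, 8, 9, 11, 15, 19

Patience tails give the LIS length; then backtrack through the dp parents:
17 → extends → [17]
2 → replaces 17 → [2]
4 → extends → [2, 4]
17 → extends → [2, 4, 17]
8 → replaces 17 → [2, 4, 8]
3 → replaces 4 → [2, 3, 8]
9 → extends → [2, 3, 8, 9]
11 → extends → [2, 3, 8, 9, 11]
15 → extends → [2, 3, 8, 9, 11, 15]
13 → replaces 15 → [2, 3, 8, 9, 11, 13]
11 → already a tail → [2, 3, 8, 9, 11, 13]
3 → already a tail → [2, 3, 8, 9, 11, 13]
19 → extends → [2, 3, 8, 9, 11, 13, 19]
5 → replaces 8 → [2, 3, 5, 9, 11, 13, 19]
Length 7; one witness is 2, 4, 8, 9, 11, 15, 19.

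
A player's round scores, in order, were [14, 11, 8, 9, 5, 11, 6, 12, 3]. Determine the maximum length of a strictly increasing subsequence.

Track the smallest tail for each achievable length (strict):
14 → extends → [14]
11 → replaces 14 → [11]
8 → replaces 11 → [8]
9 → extends → [8, 9]
5 → replaces 8 → [5, 9]
11 → extends → [5, 9, 11]
6 → replaces 9 → [5, 6, 11]
12 → extends → [5, 6, 11, 12]
3 → replaces 5 → [3, 6, 11, 12]
Four tails, so the longest strictly increasing subsequence has length 4 (e.g. 8, 9, 11, 12).

4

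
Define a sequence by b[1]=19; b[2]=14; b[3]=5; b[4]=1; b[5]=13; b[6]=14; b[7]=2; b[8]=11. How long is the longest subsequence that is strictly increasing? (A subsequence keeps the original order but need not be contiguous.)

Track the smallest tail for each achievable length (strict):
19 → extends → [19]
14 → replaces 19 → [14]
5 → replaces 14 → [5]
1 → replaces 5 → [1]
13 → extends → [1, 13]
14 → extends → [1, 13, 14]
2 → replaces 13 → [1, 2, 14]
11 → replaces 14 → [1, 2, 11]
Three tails, so the longest strictly increasing subsequence has length 3 (e.g. 5, 13, 14).

3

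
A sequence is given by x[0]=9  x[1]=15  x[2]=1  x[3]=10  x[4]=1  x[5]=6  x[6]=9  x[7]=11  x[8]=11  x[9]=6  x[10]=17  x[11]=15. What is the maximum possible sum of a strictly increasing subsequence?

47

Let S[i] be the best sum of a strictly increasing subsequence ending at i:
i:      0  1  2  3  4  5  6  7  8  9 10 11
x[i]:   9 15  1 10  1  6  9 11 11  6 17 15
S:      9 24  1 19  1  7 16 30 30  7 47 45
Maximum is 47 (e.g. 9 + 10 + 11 + 17).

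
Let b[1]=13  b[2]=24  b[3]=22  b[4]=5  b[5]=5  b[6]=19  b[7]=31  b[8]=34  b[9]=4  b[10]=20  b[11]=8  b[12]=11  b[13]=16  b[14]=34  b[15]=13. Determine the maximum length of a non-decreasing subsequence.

6

Track the smallest tail for each achievable length (allowing ties):
13 → extends → [13]
24 → extends → [13, 24]
22 → replaces 24 → [13, 22]
5 → replaces 13 → [5, 22]
5 → replaces 22 → [5, 5]
19 → extends → [5, 5, 19]
31 → extends → [5, 5, 19, 31]
34 → extends → [5, 5, 19, 31, 34]
4 → replaces 5 → [4, 5, 19, 31, 34]
20 → replaces 31 → [4, 5, 19, 20, 34]
8 → replaces 19 → [4, 5, 8, 20, 34]
11 → replaces 20 → [4, 5, 8, 11, 34]
16 → replaces 34 → [4, 5, 8, 11, 16]
34 → extends → [4, 5, 8, 11, 16, 34]
13 → replaces 16 → [4, 5, 8, 11, 13, 34]
Six tails, so the longest non-decreasing subsequence has length 6 (e.g. 5, 5, 19, 31, 34, 34).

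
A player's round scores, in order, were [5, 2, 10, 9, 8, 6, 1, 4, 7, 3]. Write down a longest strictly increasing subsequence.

Patience tails give the LIS length; then backtrack through the dp parents:
5 → extends → [5]
2 → replaces 5 → [2]
10 → extends → [2, 10]
9 → replaces 10 → [2, 9]
8 → replaces 9 → [2, 8]
6 → replaces 8 → [2, 6]
1 → replaces 2 → [1, 6]
4 → replaces 6 → [1, 4]
7 → extends → [1, 4, 7]
3 → replaces 4 → [1, 3, 7]
Length 3; one witness is 5, 6, 7.

5, 6, 7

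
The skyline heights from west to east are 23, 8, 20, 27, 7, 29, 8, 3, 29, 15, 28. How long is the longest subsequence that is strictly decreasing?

4

Let dp[i] be the longest strictly decreasing subsequence ending at i:
i:      1  2  3  4  5  6  7  8  9 10 11
a[i]:  23  8 20 27  7 29  8  3 29 15 28
dp:     1  2  2  1  3  1  3  4  1  3  2
Maximum is 4.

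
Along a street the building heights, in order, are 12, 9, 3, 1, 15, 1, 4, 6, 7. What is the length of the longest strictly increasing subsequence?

4

Track the smallest tail for each achievable length (strict):
12 → extends → [12]
9 → replaces 12 → [9]
3 → replaces 9 → [3]
1 → replaces 3 → [1]
15 → extends → [1, 15]
1 → already a tail → [1, 15]
4 → replaces 15 → [1, 4]
6 → extends → [1, 4, 6]
7 → extends → [1, 4, 6, 7]
Four tails, so the longest strictly increasing subsequence has length 4 (e.g. 3, 4, 6, 7).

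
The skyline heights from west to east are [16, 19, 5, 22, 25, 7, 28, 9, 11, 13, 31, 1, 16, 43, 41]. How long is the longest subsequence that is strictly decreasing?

Negate each value so 'decreasing' becomes 'increasing', then run patience tails on the negated sequence:
-16 → extends → [-16]
-19 → replaces -16 → [-19]
-5 → extends → [-19, -5]
-22 → replaces -19 → [-22, -5]
-25 → replaces -22 → [-25, -5]
-7 → replaces -5 → [-25, -7]
-28 → replaces -25 → [-28, -7]
-9 → replaces -7 → [-28, -9]
-11 → replaces -9 → [-28, -11]
-13 → replaces -11 → [-28, -13]
-31 → replaces -28 → [-31, -13]
-1 → extends → [-31, -13, -1]
-16 → replaces -13 → [-31, -16, -1]
-43 → replaces -31 → [-43, -16, -1]
-41 → replaces -16 → [-43, -41, -1]
Three tails, so the longest strictly decreasing subsequence of the original has length 3.

3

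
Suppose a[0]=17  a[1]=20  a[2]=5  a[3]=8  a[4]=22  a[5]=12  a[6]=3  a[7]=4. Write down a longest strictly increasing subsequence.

Patience tails give the LIS length; then backtrack through the dp parents:
17 → extends → [17]
20 → extends → [17, 20]
5 → replaces 17 → [5, 20]
8 → replaces 20 → [5, 8]
22 → extends → [5, 8, 22]
12 → replaces 22 → [5, 8, 12]
3 → replaces 5 → [3, 8, 12]
4 → replaces 8 → [3, 4, 12]
Length 3; one witness is 17, 20, 22.

17, 20, 22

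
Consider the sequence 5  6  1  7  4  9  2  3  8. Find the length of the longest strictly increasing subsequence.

4

Track the smallest tail for each achievable length (strict):
5 → extends → [5]
6 → extends → [5, 6]
1 → replaces 5 → [1, 6]
7 → extends → [1, 6, 7]
4 → replaces 6 → [1, 4, 7]
9 → extends → [1, 4, 7, 9]
2 → replaces 4 → [1, 2, 7, 9]
3 → replaces 7 → [1, 2, 3, 9]
8 → replaces 9 → [1, 2, 3, 8]
Four tails, so the longest strictly increasing subsequence has length 4 (e.g. 5, 6, 7, 9).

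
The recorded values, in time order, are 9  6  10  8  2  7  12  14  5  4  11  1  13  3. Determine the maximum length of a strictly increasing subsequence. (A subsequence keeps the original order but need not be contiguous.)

4

Track the smallest tail for each achievable length (strict):
9 → extends → [9]
6 → replaces 9 → [6]
10 → extends → [6, 10]
8 → replaces 10 → [6, 8]
2 → replaces 6 → [2, 8]
7 → replaces 8 → [2, 7]
12 → extends → [2, 7, 12]
14 → extends → [2, 7, 12, 14]
5 → replaces 7 → [2, 5, 12, 14]
4 → replaces 5 → [2, 4, 12, 14]
11 → replaces 12 → [2, 4, 11, 14]
1 → replaces 2 → [1, 4, 11, 14]
13 → replaces 14 → [1, 4, 11, 13]
3 → replaces 4 → [1, 3, 11, 13]
Four tails, so the longest strictly increasing subsequence has length 4 (e.g. 9, 10, 12, 14).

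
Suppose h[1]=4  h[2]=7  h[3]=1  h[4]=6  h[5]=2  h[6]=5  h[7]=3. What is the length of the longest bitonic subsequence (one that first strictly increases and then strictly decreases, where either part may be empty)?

5

inc[i] = longest strictly increasing subsequence ending at i; dec[i] = longest strictly decreasing subsequence starting at i:
i:     1 2 3 4 5 6 7
h[i]:  4 7 1 6 2 5 3
inc:   1 2 1 2 2 3 3
dec:   2 4 1 3 1 2 1
Best peak at i=2 (value 7): inc=2, dec=4, length 2+4−1 = 5.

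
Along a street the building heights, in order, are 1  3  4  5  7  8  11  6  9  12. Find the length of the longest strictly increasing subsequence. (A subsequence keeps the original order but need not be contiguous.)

Track the smallest tail for each achievable length (strict):
1 → extends → [1]
3 → extends → [1, 3]
4 → extends → [1, 3, 4]
5 → extends → [1, 3, 4, 5]
7 → extends → [1, 3, 4, 5, 7]
8 → extends → [1, 3, 4, 5, 7, 8]
11 → extends → [1, 3, 4, 5, 7, 8, 11]
6 → replaces 7 → [1, 3, 4, 5, 6, 8, 11]
9 → replaces 11 → [1, 3, 4, 5, 6, 8, 9]
12 → extends → [1, 3, 4, 5, 6, 8, 9, 12]
Eight tails, so the longest strictly increasing subsequence has length 8 (e.g. 1, 3, 4, 5, 7, 8, 11, 12).

8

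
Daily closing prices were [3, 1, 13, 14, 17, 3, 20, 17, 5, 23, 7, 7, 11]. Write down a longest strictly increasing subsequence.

3, 13, 14, 17, 20, 23

Patience tails give the LIS length; then backtrack through the dp parents:
3 → extends → [3]
1 → replaces 3 → [1]
13 → extends → [1, 13]
14 → extends → [1, 13, 14]
17 → extends → [1, 13, 14, 17]
3 → replaces 13 → [1, 3, 14, 17]
20 → extends → [1, 3, 14, 17, 20]
17 → already a tail → [1, 3, 14, 17, 20]
5 → replaces 14 → [1, 3, 5, 17, 20]
23 → extends → [1, 3, 5, 17, 20, 23]
7 → replaces 17 → [1, 3, 5, 7, 20, 23]
7 → already a tail → [1, 3, 5, 7, 20, 23]
11 → replaces 20 → [1, 3, 5, 7, 11, 23]
Length 6; one witness is 3, 13, 14, 17, 20, 23.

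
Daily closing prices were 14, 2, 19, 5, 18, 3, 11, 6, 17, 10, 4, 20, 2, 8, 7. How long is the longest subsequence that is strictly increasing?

Track the smallest tail for each achievable length (strict):
14 → extends → [14]
2 → replaces 14 → [2]
19 → extends → [2, 19]
5 → replaces 19 → [2, 5]
18 → extends → [2, 5, 18]
3 → replaces 5 → [2, 3, 18]
11 → replaces 18 → [2, 3, 11]
6 → replaces 11 → [2, 3, 6]
17 → extends → [2, 3, 6, 17]
10 → replaces 17 → [2, 3, 6, 10]
4 → replaces 6 → [2, 3, 4, 10]
20 → extends → [2, 3, 4, 10, 20]
2 → already a tail → [2, 3, 4, 10, 20]
8 → replaces 10 → [2, 3, 4, 8, 20]
7 → replaces 8 → [2, 3, 4, 7, 20]
Five tails, so the longest strictly increasing subsequence has length 5 (e.g. 2, 5, 11, 17, 20).

5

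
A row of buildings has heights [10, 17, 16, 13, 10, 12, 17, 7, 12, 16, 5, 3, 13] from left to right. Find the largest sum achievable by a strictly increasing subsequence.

Let S[i] be the best sum of a strictly increasing subsequence ending at i:
i:      1  2  3  4  5  6  7  8  9 10 11 12 13
a[i]:  10 17 16 13 10 12 17  7 12 16  5  3 13
S:     10 27 26 23 10 22 43  7 22 39  5  3 35
Maximum is 43 (e.g. 10 + 16 + 17).

43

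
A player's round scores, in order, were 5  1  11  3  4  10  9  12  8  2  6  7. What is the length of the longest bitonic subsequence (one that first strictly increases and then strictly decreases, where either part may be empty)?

inc[i] = longest strictly increasing subsequence ending at i; dec[i] = longest strictly decreasing subsequence starting at i:
i:      1  2  3  4  5  6  7  8  9 10 11 12
a[i]:   5  1 11  3  4 10  9 12  8  2  6  7
inc:    1  1  2  2  3  4  4  5  4  2  4  5
dec:    3  1  5  2  2  4  3  3  2  1  1  1
Best peak at i=6 (value 10): inc=4, dec=4, length 4+4−1 = 7.

7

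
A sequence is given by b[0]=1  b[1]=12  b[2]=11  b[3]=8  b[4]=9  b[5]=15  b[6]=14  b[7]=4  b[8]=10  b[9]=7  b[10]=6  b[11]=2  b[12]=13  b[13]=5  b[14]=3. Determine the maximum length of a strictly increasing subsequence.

Track the smallest tail for each achievable length (strict):
1 → extends → [1]
12 → extends → [1, 12]
11 → replaces 12 → [1, 11]
8 → replaces 11 → [1, 8]
9 → extends → [1, 8, 9]
15 → extends → [1, 8, 9, 15]
14 → replaces 15 → [1, 8, 9, 14]
4 → replaces 8 → [1, 4, 9, 14]
10 → replaces 14 → [1, 4, 9, 10]
7 → replaces 9 → [1, 4, 7, 10]
6 → replaces 7 → [1, 4, 6, 10]
2 → replaces 4 → [1, 2, 6, 10]
13 → extends → [1, 2, 6, 10, 13]
5 → replaces 6 → [1, 2, 5, 10, 13]
3 → replaces 5 → [1, 2, 3, 10, 13]
Five tails, so the longest strictly increasing subsequence has length 5 (e.g. 1, 8, 9, 10, 13).

5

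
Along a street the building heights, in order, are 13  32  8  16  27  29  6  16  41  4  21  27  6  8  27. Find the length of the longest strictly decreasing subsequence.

4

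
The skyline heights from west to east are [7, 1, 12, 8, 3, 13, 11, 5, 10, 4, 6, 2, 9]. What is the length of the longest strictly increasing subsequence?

Let dp[i] be the length of the longest such subsequence ending at index i:
i:      1  2  3  4  5  6  7  8  9 10 11 12 13
a[i]:   7  1 12  8  3 13 11  5 10  4  6  2  9
dp:     1  1  2  2  2  3  3  3  4  3  4  2  5
Maximum dp value is 5.

5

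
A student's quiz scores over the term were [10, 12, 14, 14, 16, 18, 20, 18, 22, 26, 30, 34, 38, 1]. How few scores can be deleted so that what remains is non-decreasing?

Fewest deletions = n − (longest non-decreasing subsequence).
Patience tails:
10 → extends → [10]
12 → extends → [10, 12]
14 → extends → [10, 12, 14]
14 → extends → [10, 12, 14, 14]
16 → extends → [10, 12, 14, 14, 16]
18 → extends → [10, 12, 14, 14, 16, 18]
20 → extends → [10, 12, 14, 14, 16, 18, 20]
18 → replaces 20 → [10, 12, 14, 14, 16, 18, 18]
22 → extends → [10, 12, 14, 14, 16, 18, 18, 22]
26 → extends → [10, 12, 14, 14, 16, 18, 18, 22, 26]
30 → extends → [10, 12, 14, 14, 16, 18, 18, 22, 26, 30]
34 → extends → [10, 12, 14, 14, 16, 18, 18, 22, 26, 30, 34]
38 → extends → [10, 12, 14, 14, 16, 18, 18, 22, 26, 30, 34, 38]
1 → replaces 10 → [1, 12, 14, 14, 16, 18, 18, 22, 26, 30, 34, 38]
Longest non-decreasing subsequence has length 12, so deletions = 14 − 12 = 2.

2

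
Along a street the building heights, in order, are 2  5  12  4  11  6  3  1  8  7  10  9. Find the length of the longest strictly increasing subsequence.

Let dp[i] be the length of the longest such subsequence ending at index i:
i:      1  2  3  4  5  6  7  8  9 10 11 12
a[i]:   2  5 12  4 11  6  3  1  8  7 10  9
dp:     1  2  3  2  3  3  2  1  4  4  5  5
Maximum dp value is 5.

5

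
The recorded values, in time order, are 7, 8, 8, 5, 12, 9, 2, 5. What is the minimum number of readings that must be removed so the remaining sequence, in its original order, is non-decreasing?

Fewest deletions = n − (longest non-decreasing subsequence).
i:      1  2  3  4  5  6  7  8
a[i]:   7  8  8  5 12  9  2  5
dp:     1  2  3  1  4  4  1  2
max dp = 4, so deletions = 8 − 4 = 4.

4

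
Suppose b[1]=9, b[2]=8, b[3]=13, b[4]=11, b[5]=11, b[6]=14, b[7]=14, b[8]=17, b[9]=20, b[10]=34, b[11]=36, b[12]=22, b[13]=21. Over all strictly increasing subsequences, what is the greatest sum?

143

Let S[i] be the best sum of a strictly increasing subsequence ending at i:
i:       1   2   3   4   5   6   7   8   9  10  11  12  13
b[i]:    9   8  13  11  11  14  14  17  20  34  36  22  21
S:       9   8  22  20  20  36  36  53  73 107 143  95  94
Maximum is 143 (e.g. 9 + 13 + 14 + 17 + 20 + 34 + 36).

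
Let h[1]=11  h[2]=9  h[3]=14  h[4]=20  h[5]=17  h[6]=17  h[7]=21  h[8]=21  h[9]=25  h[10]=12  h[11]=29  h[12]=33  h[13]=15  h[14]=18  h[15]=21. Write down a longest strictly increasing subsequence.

11, 14, 20, 21, 25, 29, 33

Patience tails give the LIS length; then backtrack through the dp parents:
11 → extends → [11]
9 → replaces 11 → [9]
14 → extends → [9, 14]
20 → extends → [9, 14, 20]
17 → replaces 20 → [9, 14, 17]
17 → already a tail → [9, 14, 17]
21 → extends → [9, 14, 17, 21]
21 → already a tail → [9, 14, 17, 21]
25 → extends → [9, 14, 17, 21, 25]
12 → replaces 14 → [9, 12, 17, 21, 25]
29 → extends → [9, 12, 17, 21, 25, 29]
33 → extends → [9, 12, 17, 21, 25, 29, 33]
15 → replaces 17 → [9, 12, 15, 21, 25, 29, 33]
18 → replaces 21 → [9, 12, 15, 18, 25, 29, 33]
21 → replaces 25 → [9, 12, 15, 18, 21, 29, 33]
Length 7; one witness is 11, 14, 20, 21, 25, 29, 33.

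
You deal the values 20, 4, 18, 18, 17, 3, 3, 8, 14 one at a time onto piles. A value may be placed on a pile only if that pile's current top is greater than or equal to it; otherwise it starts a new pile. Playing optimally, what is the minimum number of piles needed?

The minimum number of non-increasing subsequences covering a sequence equals the length of its longest strictly increasing subsequence.
LIS length is 3 (e.g. 4, 8, 14), so 3 piles are needed.

3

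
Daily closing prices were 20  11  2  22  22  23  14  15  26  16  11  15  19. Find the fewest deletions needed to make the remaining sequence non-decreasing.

8

Fewest deletions = n − (longest non-decreasing subsequence).
Patience tails:
20 → extends → [20]
11 → replaces 20 → [11]
2 → replaces 11 → [2]
22 → extends → [2, 22]
22 → extends → [2, 22, 22]
23 → extends → [2, 22, 22, 23]
14 → replaces 22 → [2, 14, 22, 23]
15 → replaces 22 → [2, 14, 15, 23]
26 → extends → [2, 14, 15, 23, 26]
16 → replaces 23 → [2, 14, 15, 16, 26]
11 → replaces 14 → [2, 11, 15, 16, 26]
15 → replaces 16 → [2, 11, 15, 15, 26]
19 → replaces 26 → [2, 11, 15, 15, 19]
Longest non-decreasing subsequence has length 5, so deletions = 13 − 5 = 8.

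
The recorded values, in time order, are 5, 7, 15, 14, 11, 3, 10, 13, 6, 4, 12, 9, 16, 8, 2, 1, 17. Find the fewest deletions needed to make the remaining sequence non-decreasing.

11

Fewest deletions = n − (longest non-decreasing subsequence).
i:      1  2  3  4  5  6  7  8  9 10 11 12 13 14 15 16 17
a[i]:   5  7 15 14 11  3 10 13  6  4 12  9 16  8  2  1 17
dp:     1  2  3  3  3  1  3  4  2  2  4  3  5  3  1  1  6
max dp = 6, so deletions = 17 − 6 = 11.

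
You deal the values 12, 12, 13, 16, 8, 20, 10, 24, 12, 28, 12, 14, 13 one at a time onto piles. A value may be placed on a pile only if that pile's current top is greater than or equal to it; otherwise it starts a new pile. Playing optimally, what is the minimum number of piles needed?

Place each on the leftmost legal pile:
12 → new pile 1 (tops now [12])
12 → pile 1 (tops now [12])
13 → new pile 2 (tops now [12, 13])
16 → new pile 3 (tops now [12, 13, 16])
8 → pile 1 (tops now [8, 13, 16])
20 → new pile 4 (tops now [8, 13, 16, 20])
10 → pile 2 (tops now [8, 10, 16, 20])
24 → new pile 5 (tops now [8, 10, 16, 20, 24])
12 → pile 3 (tops now [8, 10, 12, 20, 24])
28 → new pile 6 (tops now [8, 10, 12, 20, 24, 28])
12 → pile 3 (tops now [8, 10, 12, 20, 24, 28])
14 → pile 4 (tops now [8, 10, 12, 14, 24, 28])
13 → pile 4 (tops now [8, 10, 12, 13, 24, 28])
Six piles.

6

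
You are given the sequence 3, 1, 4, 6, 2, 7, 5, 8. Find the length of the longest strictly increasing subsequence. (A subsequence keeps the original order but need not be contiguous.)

Track the smallest tail for each achievable length (strict):
3 → extends → [3]
1 → replaces 3 → [1]
4 → extends → [1, 4]
6 → extends → [1, 4, 6]
2 → replaces 4 → [1, 2, 6]
7 → extends → [1, 2, 6, 7]
5 → replaces 6 → [1, 2, 5, 7]
8 → extends → [1, 2, 5, 7, 8]
Five tails, so the longest strictly increasing subsequence has length 5 (e.g. 3, 4, 6, 7, 8).

5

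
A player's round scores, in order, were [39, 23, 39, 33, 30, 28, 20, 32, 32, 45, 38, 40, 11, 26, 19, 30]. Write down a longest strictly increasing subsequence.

23, 30, 32, 38, 40

Patience tails give the LIS length; then backtrack through the dp parents:
39 → extends → [39]
23 → replaces 39 → [23]
39 → extends → [23, 39]
33 → replaces 39 → [23, 33]
30 → replaces 33 → [23, 30]
28 → replaces 30 → [23, 28]
20 → replaces 23 → [20, 28]
32 → extends → [20, 28, 32]
32 → already a tail → [20, 28, 32]
45 → extends → [20, 28, 32, 45]
38 → replaces 45 → [20, 28, 32, 38]
40 → extends → [20, 28, 32, 38, 40]
11 → replaces 20 → [11, 28, 32, 38, 40]
26 → replaces 28 → [11, 26, 32, 38, 40]
19 → replaces 26 → [11, 19, 32, 38, 40]
30 → replaces 32 → [11, 19, 30, 38, 40]
Length 5; one witness is 23, 30, 32, 38, 40.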